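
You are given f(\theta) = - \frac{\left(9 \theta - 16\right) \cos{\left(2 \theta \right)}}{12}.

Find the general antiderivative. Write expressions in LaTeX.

Since d/d\theta undoes antidifferentiation here, F'(\theta) = f(\theta) is required of F(\theta).
Check: d/d\theta[- \frac{3 \theta \sin{\left(2 \theta \right)}}{8} + \frac{2 \sin{\left(2 \theta \right)}}{3} - \frac{3 \cos{\left(2 \theta \right)}}{16}] = - \frac{3 \theta \cos{\left(2 \theta \right)}}{4} + \frac{4 \cos{\left(2 \theta \right)}}{3}, which equals f(\theta).

F(\theta) = - \frac{3 \theta \sin{\left(2 \theta \right)}}{8} + \frac{2 \sin{\left(2 \theta \right)}}{3} - \frac{3 \cos{\left(2 \theta \right)}}{16} + C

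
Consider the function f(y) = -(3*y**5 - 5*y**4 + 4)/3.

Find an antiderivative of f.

Differentiate the proposed F(y) back; it has to land on f(y) exactly.
Check: d/dy[y*(-y**5 + 2*y**4 - 8)/6] = -y**5 + 5*y**4/3 - 4/3, which equals f(y).

An antiderivative is F(y) = y*(-y**5 + 2*y**4 - 8)/6.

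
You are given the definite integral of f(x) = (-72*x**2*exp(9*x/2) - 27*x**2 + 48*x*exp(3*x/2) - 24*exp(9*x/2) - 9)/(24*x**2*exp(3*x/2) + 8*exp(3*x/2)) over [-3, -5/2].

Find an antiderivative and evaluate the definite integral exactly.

Check any antiderivative F(x) by computing F'(x) and comparing it with f(x).
F(x) = -exp(3*x) + log(3*x**2 + 1) + 3*exp(-3*x/2)/4 is an antiderivative of f.
Check: d/dx[-exp(3*x) + log(3*x**2 + 1) + 3*exp(-3*x/2)/4] = (-72*x**2*exp(9*x/2) - 27*x**2 + 48*x*exp(3*x/2) - 24*exp(9*x/2) - 9)/(24*x**2*exp(3*x/2) + 8*exp(3*x/2)) = f(x).
F(-5/2) = -exp(-15/2) + log(79/4) + 3*exp(15/4)/4; F(-3) = -exp(-9) + log(28) + 3*exp(9/2)/4.
Integral = F(-5/2) - F(-3) = -3*exp(9/2)/4 - log(28) - exp(-15/2) + exp(-9) + log(79/4) + 3*exp(15/4)/4.

Antiderivative: F(x) = -exp(3*x) + log(3*x**2 + 1) + 3*exp(-3*x/2)/4; value = -3*exp(9/2)/4 - log(28) - exp(-15/2) + exp(-9) + log(79/4) + 3*exp(15/4)/4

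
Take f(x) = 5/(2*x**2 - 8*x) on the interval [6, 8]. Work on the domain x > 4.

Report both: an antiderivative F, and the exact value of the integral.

Factor the denominator (2*x*(x - 4)) and decompose: f = 5/(8*(x - 4)) - 5/(8*x); each piece integrates to a log, atan, or power term.
F(x) = -5*log(x)/8 + 5*log(x - 4)/8 is an antiderivative of f.
Check: d/dx[-5*log(x)/8 + 5*log(x - 4)/8] = 5/(2*x**2 - 8*x) = f(x).
F(8) = -5*log(8)/8 + 5*log(4)/8; F(6) = -5*log(6)/8 + 5*log(2)/8.
Integral = F(8) - F(6) = -5*log(8)/8 - 5*log(2)/8 + 5*log(4)/8 + 5*log(6)/8.

Antiderivative: F(x) = -5*log(x)/8 + 5*log(x - 4)/8; value = -5*log(8)/8 - 5*log(2)/8 + 5*log(4)/8 + 5*log(6)/8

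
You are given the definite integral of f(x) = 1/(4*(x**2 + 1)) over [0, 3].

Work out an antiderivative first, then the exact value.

Antiderivative: F(x) = atan(x)/4; value = atan(3)/4

For F(x) to be correct the identity F'(x) - f(x) = 0 must hold.
F(x) = atan(x)/4 is an antiderivative of f.
Check: d/dx[atan(x)/4] = 1/(4*x**2 + 4), which equals f(x).
F(3) = atan(3)/4; F(0) = 0.
Integral = F(3) - F(0) = atan(3)/4.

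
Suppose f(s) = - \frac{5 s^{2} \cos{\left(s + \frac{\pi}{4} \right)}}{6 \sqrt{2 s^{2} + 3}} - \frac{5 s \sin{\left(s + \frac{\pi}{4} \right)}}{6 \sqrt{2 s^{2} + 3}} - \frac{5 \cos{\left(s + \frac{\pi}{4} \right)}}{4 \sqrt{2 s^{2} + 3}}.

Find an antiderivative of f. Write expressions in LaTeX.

An antiderivative is F(s) = - \frac{5 \sqrt{2 s^{2} + 3} \sin{\left(s + \frac{\pi}{4} \right)}}{12}.

f has the shape u'v + uv' for u = - \frac{5 \sqrt{2 s^{2} + 3}}{12} and v = \sin{\left(s + \frac{\pi}{4} \right)} — it is the derivative of the product u*v.
Check: d/ds[- \frac{5 \sqrt{2 s^{2} + 3} \sin{\left(s + \frac{\pi}{4} \right)}}{12}] = \frac{- 10 s^{2} \cos{\left(s + \frac{\pi}{4} \right)} - 10 s \sin{\left(s + \frac{\pi}{4} \right)} - 15 \cos{\left(s + \frac{\pi}{4} \right)}}{12 \sqrt{2 s^{2} + 3}}, which equals f(s).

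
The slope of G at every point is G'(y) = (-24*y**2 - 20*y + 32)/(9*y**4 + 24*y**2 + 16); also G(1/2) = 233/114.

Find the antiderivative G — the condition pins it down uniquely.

G(y) = (9*y**2 + 48*y + 32)/(6*(3*y**2 + 4))

G'(y) has the shape u'v + uv' for u = 1/(3*y**2/2 + 2) and v = 4*y + 5/3 — it is the derivative of the product u*v.
A general antiderivative is (4*y + 5/3)/(3*y**2/2 + 2) + C.
The condition gives C = 233/114 - (88/57) = 1/2.
So G(y) = (9*y**2 + 48*y + 32)/(6*(3*y**2 + 4)).
Check: d/dy[(9*y**2 + 48*y + 32)/(6*(3*y**2 + 4))] = (-24*y**2 - 20*y + 32)/(9*y**4 + 24*y**2 + 16) = G'(y).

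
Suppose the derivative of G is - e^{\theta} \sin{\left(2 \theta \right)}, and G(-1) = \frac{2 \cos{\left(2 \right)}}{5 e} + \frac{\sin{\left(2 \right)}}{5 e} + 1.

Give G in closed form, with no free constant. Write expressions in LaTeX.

A candidate passes only if d/d\theta[G] lands on the given G'(\theta) exactly.
A general antiderivative is - \frac{e^{\theta} \sin{\left(2 \theta \right)}}{5} + \frac{2 e^{\theta} \cos{\left(2 \theta \right)}}{5} + C.
The condition gives C = \frac{2 \cos{\left(2 \right)}}{5 e} + \frac{\sin{\left(2 \right)}}{5 e} + 1 - (\frac{2 \cos{\left(2 \right)}}{5 e} + \frac{\sin{\left(2 \right)}}{5 e}) = 1.
So G(\theta) = - \frac{e^{\theta} \sin{\left(2 \theta \right)}}{5} + \frac{2 e^{\theta} \cos{\left(2 \theta \right)}}{5} + 1.
Check: d/d\theta[- \frac{e^{\theta} \sin{\left(2 \theta \right)}}{5} + \frac{2 e^{\theta} \cos{\left(2 \theta \right)}}{5} + 1] = - e^{\theta} \sin{\left(2 \theta \right)} = G'(\theta).

G(\theta) = - \frac{e^{\theta} \sin{\left(2 \theta \right)}}{5} + \frac{2 e^{\theta} \cos{\left(2 \theta \right)}}{5} + 1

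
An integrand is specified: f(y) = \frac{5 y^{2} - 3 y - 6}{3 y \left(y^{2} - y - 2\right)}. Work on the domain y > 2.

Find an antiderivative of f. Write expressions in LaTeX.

An antiderivative is F(y) = \log{\left(y \right)} + \frac{4 \log{\left(y - 2 \right)}}{9} + \frac{2 \log{\left(y + 1 \right)}}{9}.

The denominator factors as 3 y \left(y - 2\right) \left(y + 1\right); partial fractions split f into directly integrable pieces: \frac{2}{9 \left(y + 1\right)} + \frac{4}{9 \left(y - 2\right)} + \frac{1}{y}.
Check: d/dy[\log{\left(y \right)} + \frac{4 \log{\left(y - 2 \right)}}{9} + \frac{2 \log{\left(y + 1 \right)}}{9}] = \frac{5 y^{2} - 3 y - 6}{3 y^{3} - 3 y^{2} - 6 y}, which equals f(y).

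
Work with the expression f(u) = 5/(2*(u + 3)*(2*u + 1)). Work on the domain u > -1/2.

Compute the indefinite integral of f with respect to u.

The denominator factors as 2*(u + 3)*(2*u + 1); partial fractions split f into directly integrable pieces: 1/(2*u + 1) - 1/(2*(u + 3)).
Check: d/du[log(u + 1/2)/2 - log(u + 3)/2] = 5/(4*u**2 + 14*u + 6), which equals f(u).

F(u) = log(u + 1/2)/2 - log(u + 3)/2 + C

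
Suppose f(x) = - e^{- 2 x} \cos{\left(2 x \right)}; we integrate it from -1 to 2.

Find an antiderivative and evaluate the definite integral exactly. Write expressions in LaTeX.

Whatever form F(x) takes, F'(x) = f(x) is non-negotiable.
F(x) = \frac{\left(- \sin{\left(2 x \right)} + \cos{\left(2 x \right)}\right) e^{- 2 x}}{4} is an antiderivative of f.
Check: d/dx[\frac{\left(- \sin{\left(2 x \right)} + \cos{\left(2 x \right)}\right) e^{- 2 x}}{4}] = - e^{- 2 x} \cos{\left(2 x \right)} = f(x).
F(2) = \frac{\cos{\left(4 \right)}}{4 e^{4}} - \frac{\sin{\left(4 \right)}}{4 e^{4}}; F(-1) = \frac{e^{2} \cos{\left(2 \right)}}{4} + \frac{e^{2} \sin{\left(2 \right)}}{4}.
Integral = F(2) - F(-1) = - \frac{e^{2} \sin{\left(2 \right)}}{4} + \frac{\cos{\left(4 \right)}}{4 e^{4}} - \frac{\sin{\left(4 \right)}}{4 e^{4}} - \frac{e^{2} \cos{\left(2 \right)}}{4}.

Antiderivative: F(x) = \frac{\left(- \sin{\left(2 x \right)} + \cos{\left(2 x \right)}\right) e^{- 2 x}}{4}; value = - \frac{e^{2} \sin{\left(2 \right)}}{4} + \frac{\cos{\left(4 \right)}}{4 e^{4}} - \frac{\sin{\left(4 \right)}}{4 e^{4}} - \frac{e^{2} \cos{\left(2 \right)}}{4}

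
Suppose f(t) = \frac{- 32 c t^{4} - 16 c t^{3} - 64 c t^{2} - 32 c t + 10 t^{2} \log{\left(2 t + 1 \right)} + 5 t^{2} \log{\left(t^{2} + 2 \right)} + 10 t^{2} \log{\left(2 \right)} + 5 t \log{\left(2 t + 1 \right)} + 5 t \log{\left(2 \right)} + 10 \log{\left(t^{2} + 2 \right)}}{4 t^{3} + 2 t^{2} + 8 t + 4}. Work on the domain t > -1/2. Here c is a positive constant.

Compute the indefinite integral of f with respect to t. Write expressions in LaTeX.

F(t) = - 4 c t^{2} + \frac{5 \log{\left(4 t + 2 \right)} \log{\left(t^{2} + 2 \right)}}{4} + C

Recover f(t) by differentiating a candidate F(t); any mismatch rules it out.
Check: d/dt[- 4 c t^{2} + \frac{5 \log{\left(4 t + 2 \right)} \log{\left(t^{2} + 2 \right)}}{4}] = \frac{- 32 c t^{4} - 16 c t^{3} - 64 c t^{2} - 32 c t + 10 t^{2} \log{\left(2 t + 1 \right)} + 5 t^{2} \log{\left(t^{2} + 2 \right)} + 10 t^{2} \log{\left(2 \right)} + 5 t \log{\left(2 t + 1 \right)} + 5 t \log{\left(2 \right)} + 10 \log{\left(t^{2} + 2 \right)}}{4 t^{3} + 2 t^{2} + 8 t + 4} = f(t).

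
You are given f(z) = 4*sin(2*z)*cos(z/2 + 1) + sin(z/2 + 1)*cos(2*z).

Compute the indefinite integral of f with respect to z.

f has the shape u'v + uv' for u = -2*cos(2*z) and v = cos(z/2 + 1) — it is the derivative of the product u*v.
Check: d/dz[-2*cos(2*z)*cos(z/2 + 1)] = 4*sin(2*z)*cos(z/2 + 1) + sin(z/2 + 1)*cos(2*z) = f(z).

F(z) = -2*cos(2*z)*cos(z/2 + 1) + C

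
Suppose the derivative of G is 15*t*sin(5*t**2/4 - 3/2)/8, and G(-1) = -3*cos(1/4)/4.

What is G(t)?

The substitution u = 5*t**2/4 - 3/2 works: G'(t) is exactly (dG/du)*(du/dt) for that inner function.
A general antiderivative is -3*cos(5*t**2/4 - 3/2)/4 + C.
The condition gives C = -3*cos(1/4)/4 - (-3*cos(1/4)/4) = 0.
So G(t) = -3*cos(5*t**2/4 - 3/2)/4.
Check: d/dt[-3*cos(5*t**2/4 - 3/2)/4] = 15*t*sin(5*t**2/4 - 3/2)/8 = G'(t).

G(t) = -3*cos(5*t**2/4 - 3/2)/4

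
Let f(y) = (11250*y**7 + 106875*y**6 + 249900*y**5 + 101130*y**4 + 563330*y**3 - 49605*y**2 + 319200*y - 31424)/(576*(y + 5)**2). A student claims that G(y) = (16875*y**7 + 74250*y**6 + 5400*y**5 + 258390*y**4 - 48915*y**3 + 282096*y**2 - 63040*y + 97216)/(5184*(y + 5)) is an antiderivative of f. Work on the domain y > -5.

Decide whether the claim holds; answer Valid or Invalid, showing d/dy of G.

d/dy[G] = (11250*y**7 + 106875*y**6 + 249900*y**5 + 101130*y**4 + 563330*y**3 - 50181*y**2 + 313440*y - 45824)/(576*y**2 + 5760*y + 14400)
d/dy[G] - f(y) = -1 != 0.

Invalid: d/dy[G] - f = -1, which is not 0.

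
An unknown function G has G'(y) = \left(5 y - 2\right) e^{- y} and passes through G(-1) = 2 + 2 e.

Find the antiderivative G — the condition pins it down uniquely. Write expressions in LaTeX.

G'(y) has the shape u'v + uv' for u = - 5 y - 3 and v = e^{- y} — it is the derivative of the product u*v.
A general antiderivative is \left(- 5 y - 3\right) e^{- y} + C.
The condition gives C = 2 + 2 e - (2 e) = 2.
So G(y) = - \left(5 y - 2 e^{y} + 3\right) e^{- y}.
Check: d/dy[- \left(5 y - 2 e^{y} + 3\right) e^{- y}] = \left(5 y - 2\right) e^{- y} = G'(y).

G(y) = - \left(5 y - 2 e^{y} + 3\right) e^{- y}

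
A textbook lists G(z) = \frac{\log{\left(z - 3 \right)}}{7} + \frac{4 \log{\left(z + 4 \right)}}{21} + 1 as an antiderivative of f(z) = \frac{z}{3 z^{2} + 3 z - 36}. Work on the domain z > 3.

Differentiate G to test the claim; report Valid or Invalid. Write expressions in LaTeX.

Valid - the claim checks out under differentiation.

d/dz[G] = \frac{z}{3 z^{2} + 3 z - 36}
This equals f(z) exactly, so the claim holds.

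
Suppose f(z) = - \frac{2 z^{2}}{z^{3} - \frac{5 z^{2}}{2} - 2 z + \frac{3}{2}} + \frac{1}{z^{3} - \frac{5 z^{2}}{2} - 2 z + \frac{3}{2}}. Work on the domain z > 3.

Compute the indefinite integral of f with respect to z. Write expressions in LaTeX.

F(z) = \frac{- 51 \log{\left(z - 3 \right)} - 4 \log{\left(z - \frac{1}{2} \right)} - 5 \log{\left(z + 1 \right)}}{30} + C

Factor the denominator (\left(z - 3\right) \left(z + 1\right) \left(2 z - 1\right)) and decompose: f = - \frac{4}{15 \left(2 z - 1\right)} - \frac{1}{6 \left(z + 1\right)} - \frac{17}{10 \left(z - 3\right)}; each piece integrates to a log, atan, or power term.
Check: d/dz[\frac{- 51 \log{\left(z - 3 \right)} - 4 \log{\left(z - \frac{1}{2} \right)} - 5 \log{\left(z + 1 \right)}}{30}] = \frac{2 - 4 z^{2}}{2 z^{3} - 5 z^{2} - 4 z + 3}, which equals f(z).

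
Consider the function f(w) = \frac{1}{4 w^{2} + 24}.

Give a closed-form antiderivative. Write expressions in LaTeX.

Any candidate F(w) must reproduce f(w) exactly when differentiated.
Check: d/dw[\frac{\sqrt{6} \operatorname{atan}{\left(\frac{\sqrt{6} w}{6} \right)}}{24}] = \frac{1}{4 w^{2} + 24} = f(w).

An antiderivative is F(w) = \frac{\sqrt{6} \operatorname{atan}{\left(\frac{\sqrt{6} w}{6} \right)}}{24}.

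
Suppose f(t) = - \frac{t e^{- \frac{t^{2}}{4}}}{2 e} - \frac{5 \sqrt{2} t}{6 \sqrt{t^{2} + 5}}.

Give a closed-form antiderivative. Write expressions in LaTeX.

The integrand splits into summands that can be handled one at a time.
Check: d/dt[\frac{- 5 \sqrt{2} \sqrt{t^{2} + 5} + 6 e^{- \frac{t^{2}}{4} - 1}}{6}] = \frac{\left(- 3 t \sqrt{t^{2} + 5} - 5 \sqrt{2} e t e^{\frac{t^{2}}{4}}\right) e^{- \frac{t^{2}}{4}}}{6 e \sqrt{t^{2} + 5}}, which equals f(t).

An antiderivative is F(t) = \frac{- 5 \sqrt{2} \sqrt{t^{2} + 5} + 6 e^{- \frac{t^{2}}{4} - 1}}{6}.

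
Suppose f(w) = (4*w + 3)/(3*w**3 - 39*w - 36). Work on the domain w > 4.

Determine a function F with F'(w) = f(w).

The denominator factors as 3*(w - 4)*(w + 1)*(w + 3); partial fractions split f into directly integrable pieces: -3/(14*(w + 3)) + 1/(30*(w + 1)) + 19/(105*(w - 4)).
Check: d/dw[(38*log(w - 4) + 7*log(w + 1) - 45*log(w + 3))/210] = (4*w + 3)/(3*w**3 - 39*w - 36) = f(w).

An antiderivative is F(w) = (38*log(w - 4) + 7*log(w + 1) - 45*log(w + 3))/210.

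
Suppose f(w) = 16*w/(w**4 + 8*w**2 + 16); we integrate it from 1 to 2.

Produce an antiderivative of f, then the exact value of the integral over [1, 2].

Antiderivative: F(w) = -8/(w**2 + 4); value = 3/5

The substitution u = w**2/2 + 2 works: f is exactly (dF/du)*(du/dw) for that inner function.
F(w) = -8/(w**2 + 4) is an antiderivative of f.
Check: d/dw[-8/(w**2 + 4)] = 16*w/(w**4 + 8*w**2 + 16) = f(w).
F(2) = -1; F(1) = -8/5.
Integral = F(2) - F(1) = 3/5.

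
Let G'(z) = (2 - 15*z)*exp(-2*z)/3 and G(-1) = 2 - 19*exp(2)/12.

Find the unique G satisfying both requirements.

G(z) = 5*z*exp(-2*z)/2 + 2 + 11*exp(-2*z)/12

G'(z) has the shape u'v + uv' for u = 5*z/2 + 11/12 and v = exp(-2*z) — it is the derivative of the product u*v.
A general antiderivative is (30*z + 11)*exp(-2*z)/12 + C.
The condition gives C = 2 - 19*exp(2)/12 - (-19*exp(2)/12) = 2.
So G(z) = 5*z*exp(-2*z)/2 + 2 + 11*exp(-2*z)/12.
Check: d/dz[5*z*exp(-2*z)/2 + 2 + 11*exp(-2*z)/12] = (2 - 15*z)*exp(-2*z)/3 = G'(z).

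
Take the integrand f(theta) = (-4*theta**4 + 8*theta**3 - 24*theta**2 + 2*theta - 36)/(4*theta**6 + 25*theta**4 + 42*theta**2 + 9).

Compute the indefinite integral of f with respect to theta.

F(theta) = -2*atan(2*theta) - 1/(theta**2 + 3) + C

Since d/dtheta undoes antidifferentiation here, F'(theta) = f(theta) is required of F(theta).
Check: d/dtheta[-2*atan(2*theta) - 1/(theta**2 + 3)] = (-4*theta**4 + 8*theta**3 - 24*theta**2 + 2*theta - 36)/(4*theta**6 + 25*theta**4 + 42*theta**2 + 9) = f(theta).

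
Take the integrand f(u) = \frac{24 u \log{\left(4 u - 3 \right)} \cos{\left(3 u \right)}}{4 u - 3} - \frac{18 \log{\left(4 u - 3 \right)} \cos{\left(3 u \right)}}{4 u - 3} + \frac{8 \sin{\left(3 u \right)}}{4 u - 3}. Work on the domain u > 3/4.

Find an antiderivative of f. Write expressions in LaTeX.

Recognize the product-rule pattern: f = v'r + vr' with v = 2 \log{\left(4 u - 3 \right)}, r = \sin{\left(3 u \right)}, so integration by parts undoes it.
Check: d/du[2 \log{\left(4 u - 3 \right)} \sin{\left(3 u \right)}] = \frac{24 u \log{\left(4 u - 3 \right)} \cos{\left(3 u \right)} - 18 \log{\left(4 u - 3 \right)} \cos{\left(3 u \right)} + 8 \sin{\left(3 u \right)}}{4 u - 3}, which equals f(u).

An antiderivative is F(u) = 2 \log{\left(4 u - 3 \right)} \sin{\left(3 u \right)}.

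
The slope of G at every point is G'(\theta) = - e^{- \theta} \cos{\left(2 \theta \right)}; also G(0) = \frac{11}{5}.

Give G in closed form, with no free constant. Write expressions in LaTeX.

G(\theta) = \frac{\left(10 e^{\theta} - 2 \sin{\left(2 \theta \right)} + \cos{\left(2 \theta \right)}\right) e^{- \theta}}{5}

Whatever form G(\theta) takes, its d/d\theta must return the stated G'(\theta).
A general antiderivative is - \frac{2 e^{- \theta} \sin{\left(2 \theta \right)}}{5} + \frac{e^{- \theta} \cos{\left(2 \theta \right)}}{5} + C.
The condition gives C = \frac{11}{5} - (\frac{1}{5}) = 2.
So G(\theta) = \frac{\left(10 e^{\theta} - 2 \sin{\left(2 \theta \right)} + \cos{\left(2 \theta \right)}\right) e^{- \theta}}{5}.
Check: d/d\theta[\frac{\left(10 e^{\theta} - 2 \sin{\left(2 \theta \right)} + \cos{\left(2 \theta \right)}\right) e^{- \theta}}{5}] = - e^{- \theta} \cos{\left(2 \theta \right)} = G'(\theta).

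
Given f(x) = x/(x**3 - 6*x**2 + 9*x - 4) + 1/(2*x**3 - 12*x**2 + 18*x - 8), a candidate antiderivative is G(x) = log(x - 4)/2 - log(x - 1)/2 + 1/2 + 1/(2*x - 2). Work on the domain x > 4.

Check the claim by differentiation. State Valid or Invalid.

Valid - differentiating G returns exactly f.

d/dx[G] = (2*x + 1)/(2*x**3 - 12*x**2 + 18*x - 8)
This equals f(x) exactly, so the claim holds.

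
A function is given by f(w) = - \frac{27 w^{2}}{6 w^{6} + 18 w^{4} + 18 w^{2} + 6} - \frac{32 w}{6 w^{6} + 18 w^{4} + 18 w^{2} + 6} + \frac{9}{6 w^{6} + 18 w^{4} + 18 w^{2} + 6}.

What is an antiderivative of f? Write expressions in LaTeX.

Recognize the product-rule pattern: f = u'v + uv' with u = \frac{1}{w^{4} + 2 w^{2} + 1}, v = \frac{3 w}{2} + \frac{4}{3}, so integration by parts undoes it.
Check: d/dw[\frac{9 w + 8}{6 \left(w^{4} + 2 w^{2} + 1\right)}] = \frac{- 27 w^{2} - 32 w + 9}{6 w^{6} + 18 w^{4} + 18 w^{2} + 6}, which equals f(w).

An antiderivative is F(w) = \frac{9 w + 8}{6 \left(w^{4} + 2 w^{2} + 1\right)}.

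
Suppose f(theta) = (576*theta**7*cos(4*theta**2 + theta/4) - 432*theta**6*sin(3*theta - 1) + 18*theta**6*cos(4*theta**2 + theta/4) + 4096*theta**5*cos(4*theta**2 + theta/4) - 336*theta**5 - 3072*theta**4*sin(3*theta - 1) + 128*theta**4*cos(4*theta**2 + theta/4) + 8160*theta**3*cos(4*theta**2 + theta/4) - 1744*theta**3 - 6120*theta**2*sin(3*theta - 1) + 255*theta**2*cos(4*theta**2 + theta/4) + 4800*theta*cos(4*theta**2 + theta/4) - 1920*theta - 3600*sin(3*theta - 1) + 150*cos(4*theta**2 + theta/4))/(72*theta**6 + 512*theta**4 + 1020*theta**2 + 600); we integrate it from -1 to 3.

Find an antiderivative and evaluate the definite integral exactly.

Since d/dtheta undoes antidifferentiation here, F'(theta) = f(theta) is required of F(theta).
F(theta) = -4*log(3*theta**2/2 + 5/3)/3 - log(theta**4/3 + 2*theta**2 + 5/2)/2 + sin(4*theta**2 + theta/4) + 2*cos(3*theta - 1) is an antiderivative of f.
Check: d/dtheta[-4*log(3*theta**2/2 + 5/3)/3 - log(theta**4/3 + 2*theta**2 + 5/2)/2 + sin(4*theta**2 + theta/4) + 2*cos(3*theta - 1)] = (576*theta**7*cos(4*theta**2 + theta/4) - 432*theta**6*sin(3*theta - 1) + 18*theta**6*cos(4*theta**2 + theta/4) + 4096*theta**5*cos(4*theta**2 + theta/4) - 336*theta**5 - 3072*theta**4*sin(3*theta - 1) + 128*theta**4*cos(4*theta**2 + theta/4) + 8160*theta**3*cos(4*theta**2 + theta/4) - 1744*theta**3 - 6120*theta**2*sin(3*theta - 1) + 255*theta**2*cos(4*theta**2 + theta/4) + 4800*theta*cos(4*theta**2 + theta/4) - 1920*theta - 3600*sin(3*theta - 1) + 150*cos(4*theta**2 + theta/4))/(72*theta**6 + 512*theta**4 + 1020*theta**2 + 600) = f(theta).
F(3) = -4*log(91/6)/3 - log(95/2)/2 + sin(147/4) + 2*cos(8); F(-1) = -4*log(19/6)/3 + 2*cos(4) - log(29/6)/2 + sin(15/4).
Integral = F(3) - F(-1) = -4*log(91/6)/3 - log(95/2)/2 + sin(147/4) + 2*cos(8) - sin(15/4) + log(29/6)/2 - 2*cos(4) + 4*log(19/6)/3.

Antiderivative: F(theta) = -4*log(3*theta**2/2 + 5/3)/3 - log(theta**4/3 + 2*theta**2 + 5/2)/2 + sin(4*theta**2 + theta/4) + 2*cos(3*theta - 1); value = -4*log(91/6)/3 - log(95/2)/2 + sin(147/4) + 2*cos(8) - sin(15/4) + log(29/6)/2 - 2*cos(4) + 4*log(19/6)/3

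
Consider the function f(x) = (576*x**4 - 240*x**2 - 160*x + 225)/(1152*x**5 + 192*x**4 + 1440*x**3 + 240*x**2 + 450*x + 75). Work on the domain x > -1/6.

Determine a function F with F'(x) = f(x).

A first test for any F(x): its x-derivative must equal f(x) identically.
Check: d/dx[log(3*x + 1/2)/2 + 5/(12*x**2 + 15/2)] = (576*x**4 - 240*x**2 - 160*x + 225)/(1152*x**5 + 192*x**4 + 1440*x**3 + 240*x**2 + 450*x + 75) = f(x).

An antiderivative is F(x) = log(3*x + 1/2)/2 + 5/(12*x**2 + 15/2).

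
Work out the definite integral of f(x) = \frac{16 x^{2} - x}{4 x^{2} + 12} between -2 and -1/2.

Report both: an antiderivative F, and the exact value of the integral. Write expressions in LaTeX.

Any candidate F(x) must reproduce f(x) exactly when differentiated.
F(x) = 4 x - \frac{\log{\left(x^{2} + 3 \right)}}{8} - 4 \sqrt{3} \operatorname{atan}{\left(\frac{\sqrt{3} x}{3} \right)} is an antiderivative of f.
Check: d/dx[4 x - \frac{\log{\left(x^{2} + 3 \right)}}{8} - 4 \sqrt{3} \operatorname{atan}{\left(\frac{\sqrt{3} x}{3} \right)}] = \frac{16 x^{2} - x}{4 x^{2} + 12} = f(x).
F(-1/2) = -2 - \frac{\log{\left(\frac{13}{4} \right)}}{8} + 4 \sqrt{3} \operatorname{atan}{\left(\frac{\sqrt{3}}{6} \right)}; F(-2) = -8 - \frac{\log{\left(7 \right)}}{8} + 4 \sqrt{3} \operatorname{atan}{\left(\frac{2 \sqrt{3}}{3} \right)}.
Integral = F(-1/2) - F(-2) = - 4 \sqrt{3} \operatorname{atan}{\left(\frac{2 \sqrt{3}}{3} \right)} - \frac{\log{\left(\frac{13}{4} \right)}}{8} + \frac{\log{\left(7 \right)}}{8} + 4 \sqrt{3} \operatorname{atan}{\left(\frac{\sqrt{3}}{6} \right)} + 6.

Antiderivative: F(x) = 4 x - \frac{\log{\left(x^{2} + 3 \right)}}{8} - 4 \sqrt{3} \operatorname{atan}{\left(\frac{\sqrt{3} x}{3} \right)}; value = - 4 \sqrt{3} \operatorname{atan}{\left(\frac{2 \sqrt{3}}{3} \right)} - \frac{\log{\left(\frac{13}{4} \right)}}{8} + \frac{\log{\left(7 \right)}}{8} + 4 \sqrt{3} \operatorname{atan}{\left(\frac{\sqrt{3}}{6} \right)} + 6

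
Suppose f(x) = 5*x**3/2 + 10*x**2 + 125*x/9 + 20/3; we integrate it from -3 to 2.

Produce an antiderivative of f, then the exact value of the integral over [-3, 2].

The substitution u = x**2/2 + 4*x/3 + 1 works: f is exactly (dF/du)*(du/dx) for that inner function.
F(x) = 5*x**4/8 + 10*x**3/3 + 125*x**2/18 + 20*x/3 is an antiderivative of f.
Check: d/dx[5*x**4/8 + 10*x**3/3 + 125*x**2/18 + 20*x/3] = 5*x**3/2 + 10*x**2 + 125*x/9 + 20/3 = f(x).
F(2) = 700/9; F(-3) = 25/8.
Integral = F(2) - F(-3) = 5375/72.

Antiderivative: F(x) = 5*x**4/8 + 10*x**3/3 + 125*x**2/18 + 20*x/3; value = 5375/72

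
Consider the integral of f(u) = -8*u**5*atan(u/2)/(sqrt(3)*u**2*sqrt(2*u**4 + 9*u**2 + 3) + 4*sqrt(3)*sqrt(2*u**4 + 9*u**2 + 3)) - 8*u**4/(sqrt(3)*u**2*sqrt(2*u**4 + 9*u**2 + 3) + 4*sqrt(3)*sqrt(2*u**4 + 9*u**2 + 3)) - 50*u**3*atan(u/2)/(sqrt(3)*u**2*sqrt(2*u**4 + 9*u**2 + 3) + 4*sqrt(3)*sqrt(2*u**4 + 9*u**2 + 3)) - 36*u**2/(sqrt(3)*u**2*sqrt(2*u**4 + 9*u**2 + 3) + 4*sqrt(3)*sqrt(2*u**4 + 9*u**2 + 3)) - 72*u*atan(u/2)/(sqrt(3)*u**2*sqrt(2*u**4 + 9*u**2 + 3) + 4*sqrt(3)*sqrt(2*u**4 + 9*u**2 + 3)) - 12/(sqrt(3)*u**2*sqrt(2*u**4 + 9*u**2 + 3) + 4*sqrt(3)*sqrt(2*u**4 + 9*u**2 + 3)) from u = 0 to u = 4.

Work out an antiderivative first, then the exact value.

Recognize the product-rule pattern: f = v'r + vr' with v = -2*sqrt(2*u**4/3 + 3*u**2 + 1), r = atan(u/2), so integration by parts undoes it.
F(u) = -2*sqrt(3)*sqrt(2*u**4 + 9*u**2 + 3)*atan(u/2)/3 is an antiderivative of f.
Check: d/du[-2*sqrt(3)*sqrt(2*u**4 + 9*u**2 + 3)*atan(u/2)/3] = (-8*sqrt(3)*u**5*atan(u/2) - 8*sqrt(3)*u**4 - 50*sqrt(3)*u**3*atan(u/2) - 36*sqrt(3)*u**2 - 72*sqrt(3)*u*atan(u/2) - 12*sqrt(3))/(3*u**2*sqrt(2*u**4 + 9*u**2 + 3) + 12*sqrt(2*u**4 + 9*u**2 + 3)), which equals f(u).
F(4) = -2*sqrt(1977)*atan(2)/3; F(0) = 0.
Integral = F(4) - F(0) = -2*sqrt(1977)*atan(2)/3.

Antiderivative: F(u) = -2*sqrt(3)*sqrt(2*u**4 + 9*u**2 + 3)*atan(u/2)/3; value = -2*sqrt(1977)*atan(2)/3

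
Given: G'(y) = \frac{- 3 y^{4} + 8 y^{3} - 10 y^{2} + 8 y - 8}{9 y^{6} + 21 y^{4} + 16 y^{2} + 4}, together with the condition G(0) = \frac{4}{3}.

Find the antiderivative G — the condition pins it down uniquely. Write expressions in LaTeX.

A first test for any G(y): its y-derivative must equal the given G'(y).
A general antiderivative is \frac{- y - \frac{2}{3}}{\frac{3 y^{2}}{2} + 1} - \operatorname{atan}{\left(y \right)} + C.
The condition gives C = \frac{4}{3} - (- \frac{2}{3}) = 2.
So G(y) = \frac{- y - \frac{2}{3}}{\frac{3 y^{2}}{2} + 1} - \operatorname{atan}{\left(y \right)} + 2.
Check: d/dy[\frac{- y - \frac{2}{3}}{\frac{3 y^{2}}{2} + 1} - \operatorname{atan}{\left(y \right)} + 2] = \frac{- 3 y^{4} + 8 y^{3} - 10 y^{2} + 8 y - 8}{9 y^{6} + 21 y^{4} + 16 y^{2} + 4} = G'(y).

G(y) = \frac{- y - \frac{2}{3}}{\frac{3 y^{2}}{2} + 1} - \operatorname{atan}{\left(y \right)} + 2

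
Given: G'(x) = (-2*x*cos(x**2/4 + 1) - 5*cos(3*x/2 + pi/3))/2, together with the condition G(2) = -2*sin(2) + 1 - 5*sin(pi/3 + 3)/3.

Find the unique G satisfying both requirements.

Whatever form G(x) takes, its d/dx must return the stated G'(x).
A general antiderivative is -5*sin(3*x/2 + pi/3)/3 - 2*sin(x**2/4 + 1) + C.
The condition gives C = -2*sin(2) + 1 - 5*sin(pi/3 + 3)/3 - (-2*sin(2) - 5*sin(pi/3 + 3)/3) = 1.
So G(x) = -(5*sin(3*x/2 + pi/3) + 6*sin(x**2/4 + 1) - 3)/3.
Check: d/dx[-(5*sin(3*x/2 + pi/3) + 6*sin(x**2/4 + 1) - 3)/3] = -x*cos(x**2/4 + 1) - 5*cos(3*x/2 + pi/3)/2, which equals G'(x).

G(x) = -(5*sin(3*x/2 + pi/3) + 6*sin(x**2/4 + 1) - 3)/3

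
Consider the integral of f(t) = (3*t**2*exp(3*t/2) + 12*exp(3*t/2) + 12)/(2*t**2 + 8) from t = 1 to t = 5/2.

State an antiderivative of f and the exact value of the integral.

Check any antiderivative F(t) by computing F'(t) and comparing it with f(t).
F(t) = exp(3*t/2) + 3*atan(t/2) is an antiderivative of f.
Check: d/dt[exp(3*t/2) + 3*atan(t/2)] = (3*t**2*exp(3*t/2) + 12*exp(3*t/2) + 12)/(2*t**2 + 8) = f(t).
F(5/2) = 3*atan(5/4) + exp(15/4); F(1) = 3*atan(1/2) + exp(3/2).
Integral = F(5/2) - F(1) = -exp(3/2) - 3*atan(1/2) + 3*atan(5/4) + exp(15/4).

Antiderivative: F(t) = exp(3*t/2) + 3*atan(t/2); value = -exp(3/2) - 3*atan(1/2) + 3*atan(5/4) + exp(15/4)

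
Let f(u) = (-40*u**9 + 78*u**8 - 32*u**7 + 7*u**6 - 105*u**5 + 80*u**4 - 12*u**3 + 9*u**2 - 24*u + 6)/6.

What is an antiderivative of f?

An antiderivative is F(u) = -2*u**10/3 + 13*u**9/9 - 2*u**8/3 + u**7/6 - 35*u**6/12 + 8*u**5/3 - u**4/2 + u**3/2 - 2*u**2 + u.

Recognize the product-rule pattern: f = v'r + vr' with v = 2*u**5/3 - u**4 + 2*u, r = -u**5 + 2*u**4/3 + u**2/4 - u + 1/2, so integration by parts undoes it.
Check: d/du[-2*u**10/3 + 13*u**9/9 - 2*u**8/3 + u**7/6 - 35*u**6/12 + 8*u**5/3 - u**4/2 + u**3/2 - 2*u**2 + u] = -20*u**9/3 + 13*u**8 - 16*u**7/3 + 7*u**6/6 - 35*u**5/2 + 40*u**4/3 - 2*u**3 + 3*u**2/2 - 4*u + 1, which equals f(u).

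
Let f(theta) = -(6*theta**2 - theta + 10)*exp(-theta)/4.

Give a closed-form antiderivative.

An antiderivative is F(theta) = (6*theta**2 + 11*theta + 21)*exp(-theta)/4.

f has the shape u'v + uv' for u = 3*theta**2/2 + 11*theta/4 + 21/4 and v = exp(-theta) — it is the derivative of the product u*v.
Check: d/dtheta[(6*theta**2 + 11*theta + 21)*exp(-theta)/4] = (-6*theta**2 + theta - 10)*exp(-theta)/4, which equals f(theta).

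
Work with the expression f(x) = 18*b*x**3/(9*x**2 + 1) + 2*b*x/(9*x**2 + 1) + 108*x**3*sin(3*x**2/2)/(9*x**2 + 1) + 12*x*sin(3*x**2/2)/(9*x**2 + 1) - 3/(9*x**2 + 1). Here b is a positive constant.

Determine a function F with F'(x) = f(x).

An antiderivative is F(x) = b*x**2 - 4*cos(3*x**2/2) - atan(3*x).

The integrand splits into summands that can be handled one at a time.
Check: d/dx[b*x**2 - 4*cos(3*x**2/2) - atan(3*x)] = (18*b*x**3 + 2*b*x + 108*x**3*sin(3*x**2/2) + 12*x*sin(3*x**2/2) - 3)/(9*x**2 + 1), which equals f(x).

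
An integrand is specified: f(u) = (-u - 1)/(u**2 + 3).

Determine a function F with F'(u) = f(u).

Since d/du undoes antidifferentiation here, F'(u) = f(u) is required of F(u).
Check: d/du[-log(u**2 + 3)/2 - sqrt(3)*atan(sqrt(3)*u/3)/3] = (-u - 1)/(u**2 + 3) = f(u).

An antiderivative is F(u) = -log(u**2 + 3)/2 - sqrt(3)*atan(sqrt(3)*u/3)/3.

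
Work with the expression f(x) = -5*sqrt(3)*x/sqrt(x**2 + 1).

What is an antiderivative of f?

The substitution u = 3*x**2 + 3 works: f is exactly (dF/du)*(du/dx) for that inner function.
Check: d/dx[-5*sqrt(3)*sqrt(x**2 + 1)] = -5*sqrt(3)*x/sqrt(x**2 + 1) = f(x).

An antiderivative is F(x) = -5*sqrt(3)*sqrt(x**2 + 1).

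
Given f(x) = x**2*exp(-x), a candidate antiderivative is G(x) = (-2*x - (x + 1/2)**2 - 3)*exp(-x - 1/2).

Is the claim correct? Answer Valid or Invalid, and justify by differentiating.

d/dx[G] = (4*x**2 + 4*x + 1)*exp(-1/2)*exp(-x)/4
d/dx[G] - f(x) = (-4*x**2*exp(1/2) + 4*x**2 + 4*x + 1)*exp(-1/2)*exp(-x)/4 != 0.

Invalid: d/dx[G] - f = (-4*x**2*exp(1/2) + 4*x**2 + 4*x + 1)*exp(-1/2)*exp(-x)/4, which is not 0.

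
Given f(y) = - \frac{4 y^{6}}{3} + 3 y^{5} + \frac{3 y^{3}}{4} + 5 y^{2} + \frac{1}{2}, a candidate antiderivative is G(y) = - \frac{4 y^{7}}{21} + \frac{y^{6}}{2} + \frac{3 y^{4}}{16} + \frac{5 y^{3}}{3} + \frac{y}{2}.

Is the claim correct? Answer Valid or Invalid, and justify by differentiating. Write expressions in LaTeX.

d/dy[G] = - \frac{4 y^{6}}{3} + 3 y^{5} + \frac{3 y^{3}}{4} + 5 y^{2} + \frac{1}{2}
This equals f(y) exactly, so the claim holds.

Valid - the claim checks out under differentiation.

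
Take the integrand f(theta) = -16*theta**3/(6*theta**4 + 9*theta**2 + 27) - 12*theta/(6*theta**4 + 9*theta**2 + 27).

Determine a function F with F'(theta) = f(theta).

The substitution u = 2*theta**4/3 + theta**2 + 3 works: f is exactly (dF/du)*(du/dtheta) for that inner function.
Check: d/dtheta[-2*log(2*theta**4/3 + theta**2 + 3)/3] = (-16*theta**3 - 12*theta)/(6*theta**4 + 9*theta**2 + 27), which equals f(theta).

An antiderivative is F(theta) = -2*log(2*theta**4/3 + theta**2 + 3)/3.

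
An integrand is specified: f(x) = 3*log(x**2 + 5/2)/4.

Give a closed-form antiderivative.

Any candidate F(x) must reproduce f(x) exactly when differentiated.
Check: d/dx[3*x*log(x**2 + 5/2)/4 - 3*x/2 + 3*sqrt(10)*atan(sqrt(10)*x/5)/4] = 3*log(x**2 + 5/2)/4 = f(x).

An antiderivative is F(x) = 3*x*log(x**2 + 5/2)/4 - 3*x/2 + 3*sqrt(10)*atan(sqrt(10)*x/5)/4.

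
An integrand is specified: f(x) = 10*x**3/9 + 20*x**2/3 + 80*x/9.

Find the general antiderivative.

f matches the chain-rule pattern g'(h)*h' with inner function h(x) = x**2/3 + 4*x/3; substituting u = h(x) collapses the integral.
Check: d/dx[5*x**2*(x + 4)**2/18] = 10*x**3/9 + 20*x**2/3 + 80*x/9 = f(x).

F(x) = 5*x**2*(x + 4)**2/18 + C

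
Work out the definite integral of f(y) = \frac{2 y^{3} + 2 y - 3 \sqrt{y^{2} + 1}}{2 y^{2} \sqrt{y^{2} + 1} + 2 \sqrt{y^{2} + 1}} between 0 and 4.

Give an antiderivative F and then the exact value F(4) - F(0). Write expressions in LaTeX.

Any candidate F(y) must reproduce f(y) exactly when differentiated.
F(y) = - \frac{- 2 \sqrt{y^{2} + 1} + 3 \operatorname{atan}{\left(y \right)}}{2} is an antiderivative of f.
Check: d/dy[- \frac{- 2 \sqrt{y^{2} + 1} + 3 \operatorname{atan}{\left(y \right)}}{2}] = \frac{2 y^{3} + 2 y - 3 \sqrt{y^{2} + 1}}{2 y^{2} \sqrt{y^{2} + 1} + 2 \sqrt{y^{2} + 1}} = f(y).
F(4) = - \frac{3 \operatorname{atan}{\left(4 \right)}}{2} + \sqrt{17}; F(0) = 1.
Integral = F(4) - F(0) = - \frac{3 \operatorname{atan}{\left(4 \right)}}{2} - 1 + \sqrt{17}.

Antiderivative: F(y) = - \frac{- 2 \sqrt{y^{2} + 1} + 3 \operatorname{atan}{\left(y \right)}}{2}; value = - \frac{3 \operatorname{atan}{\left(4 \right)}}{2} - 1 + \sqrt{17}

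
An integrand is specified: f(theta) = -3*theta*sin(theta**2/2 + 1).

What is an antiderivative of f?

f matches the chain-rule pattern g'(h)*h' with inner function h(theta) = theta**2/2 + 1; substituting u = h(theta) collapses the integral.
Check: d/dtheta[3*cos(theta**2/2 + 1)] = -3*theta*sin(theta**2/2 + 1) = f(theta).

An antiderivative is F(theta) = 3*cos(theta**2/2 + 1).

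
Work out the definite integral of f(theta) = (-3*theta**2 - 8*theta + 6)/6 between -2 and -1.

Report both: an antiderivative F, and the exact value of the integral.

For F(theta) to be correct the identity F'(theta) - f(theta) = 0 must hold.
F(theta) = -theta*(theta**2 + 4*theta - 6)/6 is an antiderivative of f.
Check: d/dtheta[-theta*(theta**2 + 4*theta - 6)/6] = -theta**2/2 - 4*theta/3 + 1, which equals f(theta).
F(-1) = -3/2; F(-2) = -10/3.
Integral = F(-1) - F(-2) = 11/6.

Antiderivative: F(theta) = -theta*(theta**2 + 4*theta - 6)/6; value = 11/6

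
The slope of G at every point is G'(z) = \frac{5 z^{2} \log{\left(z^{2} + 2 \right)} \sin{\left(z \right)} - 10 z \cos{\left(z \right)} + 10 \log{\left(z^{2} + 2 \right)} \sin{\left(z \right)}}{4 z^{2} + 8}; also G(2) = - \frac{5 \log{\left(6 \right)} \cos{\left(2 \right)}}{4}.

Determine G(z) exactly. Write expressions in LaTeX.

G(z) = - \frac{5 \log{\left(z^{2} + 2 \right)} \cos{\left(z \right)}}{4}

G'(z) has the shape u'v + uv' for u = - \frac{5 \cos{\left(z \right)}}{4} and v = \log{\left(z^{2} + 2 \right)} — it is the derivative of the product u*v.
A general antiderivative is - \frac{5 \log{\left(z^{2} + 2 \right)} \cos{\left(z \right)}}{4} + C.
The condition gives C = - \frac{5 \log{\left(6 \right)} \cos{\left(2 \right)}}{4} - (- \frac{5 \log{\left(6 \right)} \cos{\left(2 \right)}}{4}) = 0.
So G(z) = - \frac{5 \log{\left(z^{2} + 2 \right)} \cos{\left(z \right)}}{4}.
Check: d/dz[- \frac{5 \log{\left(z^{2} + 2 \right)} \cos{\left(z \right)}}{4}] = \frac{5 z^{2} \log{\left(z^{2} + 2 \right)} \sin{\left(z \right)} - 10 z \cos{\left(z \right)} + 10 \log{\left(z^{2} + 2 \right)} \sin{\left(z \right)}}{4 z^{2} + 8} = G'(z).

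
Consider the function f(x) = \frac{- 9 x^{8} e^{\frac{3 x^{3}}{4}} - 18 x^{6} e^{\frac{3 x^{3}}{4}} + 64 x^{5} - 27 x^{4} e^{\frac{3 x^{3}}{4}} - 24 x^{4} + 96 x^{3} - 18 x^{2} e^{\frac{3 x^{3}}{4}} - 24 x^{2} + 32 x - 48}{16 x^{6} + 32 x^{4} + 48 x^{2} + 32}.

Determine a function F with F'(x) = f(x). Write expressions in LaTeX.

A candidate is checked by its d/dx: the result must match f(x).
Check: d/dx[- \frac{e^{\frac{3 x^{3}}{4}} - 4 \log{\left(2 x^{4} + 2 x^{2} + 4 \right)} + 6 \operatorname{atan}{\left(x \right)}}{4}] = \frac{- 9 x^{8} e^{\frac{3 x^{3}}{4}} - 18 x^{6} e^{\frac{3 x^{3}}{4}} + 64 x^{5} - 27 x^{4} e^{\frac{3 x^{3}}{4}} - 24 x^{4} + 96 x^{3} - 18 x^{2} e^{\frac{3 x^{3}}{4}} - 24 x^{2} + 32 x - 48}{16 x^{6} + 32 x^{4} + 48 x^{2} + 32} = f(x).

An antiderivative is F(x) = - \frac{e^{\frac{3 x^{3}}{4}} - 4 \log{\left(2 x^{4} + 2 x^{2} + 4 \right)} + 6 \operatorname{atan}{\left(x \right)}}{4}.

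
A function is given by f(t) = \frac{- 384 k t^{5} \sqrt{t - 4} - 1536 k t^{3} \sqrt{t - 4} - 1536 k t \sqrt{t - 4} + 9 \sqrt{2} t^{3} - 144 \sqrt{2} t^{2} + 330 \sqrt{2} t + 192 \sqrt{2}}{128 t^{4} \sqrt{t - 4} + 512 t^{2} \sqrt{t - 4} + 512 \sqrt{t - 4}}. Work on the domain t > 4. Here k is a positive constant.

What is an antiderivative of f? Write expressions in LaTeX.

A first test for any F(t): its t-derivative must equal f(t) identically.
Check: d/dt[- \frac{3 \left(32 k t^{4} + 64 k t^{2} + 3 \sqrt{2} t \sqrt{t - 4} - 8 \sqrt{2} \sqrt{t - 4}\right)}{64 \left(t^{2} + 2\right)}] = \frac{- 384 k t^{5} \sqrt{t - 4} - 1536 k t^{3} \sqrt{t - 4} - 1536 k t \sqrt{t - 4} + 9 \sqrt{2} t^{3} - 144 \sqrt{2} t^{2} + 330 \sqrt{2} t + 192 \sqrt{2}}{128 t^{4} \sqrt{t - 4} + 512 t^{2} \sqrt{t - 4} + 512 \sqrt{t - 4}} = f(t).

An antiderivative is F(t) = - \frac{3 \left(32 k t^{4} + 64 k t^{2} + 3 \sqrt{2} t \sqrt{t - 4} - 8 \sqrt{2} \sqrt{t - 4}\right)}{64 \left(t^{2} + 2\right)}.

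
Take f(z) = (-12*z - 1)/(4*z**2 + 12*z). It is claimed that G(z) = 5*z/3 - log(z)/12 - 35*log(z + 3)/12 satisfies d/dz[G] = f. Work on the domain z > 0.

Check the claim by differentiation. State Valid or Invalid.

Invalid: d/dz[G] - f = 5/3, which is not 0.

d/dz[G] = (20*z**2 + 24*z - 3)/(12*z**2 + 36*z)
d/dz[G] - f(z) = 5/3 != 0.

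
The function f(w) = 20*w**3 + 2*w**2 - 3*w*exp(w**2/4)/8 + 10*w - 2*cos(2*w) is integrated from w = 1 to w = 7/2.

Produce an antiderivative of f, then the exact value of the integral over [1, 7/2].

Integrate term by term and add the pieces.
F(w) = (60*w**4 + 8*w**3 + 60*w**2 - 9*exp(w**2/4) - 12*sin(2*w) - 15)/12 is an antiderivative of f.
Check: d/dw[(60*w**4 + 8*w**3 + 60*w**2 - 9*exp(w**2/4) - 12*sin(2*w) - 15)/12] = 20*w**3 + 2*w**2 - 3*w*exp(w**2/4)/8 + 10*w - 2*cos(2*w) = f(w).
F(7/2) = -3*exp(49/16)/4 - sin(7) + 40267/48; F(1) = -3*exp(1/4)/4 - sin(2) + 113/12.
Integral = F(7/2) - F(1) = -3*exp(49/16)/4 - sin(7) + sin(2) + 3*exp(1/4)/4 + 39815/48.

Antiderivative: F(w) = (60*w**4 + 8*w**3 + 60*w**2 - 9*exp(w**2/4) - 12*sin(2*w) - 15)/12; value = -3*exp(49/16)/4 - sin(7) + sin(2) + 3*exp(1/4)/4 + 39815/48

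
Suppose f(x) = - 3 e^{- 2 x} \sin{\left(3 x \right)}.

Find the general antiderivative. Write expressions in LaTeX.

F(x) = \frac{\left(6 \sin{\left(3 x \right)} + 9 \cos{\left(3 x \right)}\right) e^{- 2 x}}{13} + C

Recover f(x) by differentiating a candidate F(x); any mismatch rules it out.
Check: d/dx[\frac{\left(6 \sin{\left(3 x \right)} + 9 \cos{\left(3 x \right)}\right) e^{- 2 x}}{13}] = - 3 e^{- 2 x} \sin{\left(3 x \right)} = f(x).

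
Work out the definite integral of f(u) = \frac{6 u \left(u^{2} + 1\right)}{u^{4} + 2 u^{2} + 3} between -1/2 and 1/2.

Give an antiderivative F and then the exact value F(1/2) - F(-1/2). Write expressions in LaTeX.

Antiderivative: F(u) = \frac{3 \log{\left(\frac{u^{4}}{2} + u^{2} + \frac{3}{2} \right)}}{2}; value = 0

f matches the chain-rule pattern g'(h)*h' with inner function h(u) = \frac{u^{4}}{2} + u^{2} + \frac{3}{2}; substituting w = h(u) collapses the integral.
F(u) = \frac{3 \log{\left(\frac{u^{4}}{2} + u^{2} + \frac{3}{2} \right)}}{2} is an antiderivative of f.
Check: d/du[\frac{3 \log{\left(\frac{u^{4}}{2} + u^{2} + \frac{3}{2} \right)}}{2}] = \frac{6 u^{3} + 6 u}{u^{4} + 2 u^{2} + 3}, which equals f(u).
F(1/2) = \frac{3 \log{\left(\frac{57}{32} \right)}}{2}; F(-1/2) = \frac{3 \log{\left(\frac{57}{32} \right)}}{2}.
Integral = F(1/2) - F(-1/2) = 0.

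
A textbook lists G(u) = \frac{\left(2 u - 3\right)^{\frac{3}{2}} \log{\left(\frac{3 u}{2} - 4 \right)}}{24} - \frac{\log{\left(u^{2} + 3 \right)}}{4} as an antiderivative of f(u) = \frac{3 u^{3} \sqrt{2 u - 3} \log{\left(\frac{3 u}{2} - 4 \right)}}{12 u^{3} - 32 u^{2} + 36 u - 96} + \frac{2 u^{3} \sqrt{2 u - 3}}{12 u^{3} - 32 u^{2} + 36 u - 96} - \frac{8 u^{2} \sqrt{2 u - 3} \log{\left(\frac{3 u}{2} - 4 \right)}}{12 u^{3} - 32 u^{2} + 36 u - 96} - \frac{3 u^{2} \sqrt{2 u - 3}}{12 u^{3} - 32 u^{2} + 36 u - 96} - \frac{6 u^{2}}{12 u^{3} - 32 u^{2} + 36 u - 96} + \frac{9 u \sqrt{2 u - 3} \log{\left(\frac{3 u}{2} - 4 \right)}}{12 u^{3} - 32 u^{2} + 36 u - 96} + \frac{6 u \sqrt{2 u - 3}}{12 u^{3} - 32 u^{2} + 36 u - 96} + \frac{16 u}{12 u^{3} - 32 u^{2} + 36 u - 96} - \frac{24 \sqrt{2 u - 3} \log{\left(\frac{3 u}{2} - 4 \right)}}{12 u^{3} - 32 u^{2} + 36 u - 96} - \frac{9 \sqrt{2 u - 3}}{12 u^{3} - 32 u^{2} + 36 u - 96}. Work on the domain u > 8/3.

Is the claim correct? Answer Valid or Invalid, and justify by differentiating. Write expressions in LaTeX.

Invalid: d/du[G] - f = \frac{- 3 u \sqrt{2 u - 3} \log{\left(\frac{3 u}{2} - 4 \right)} - 2 u \sqrt{2 u - 3} + 8 \sqrt{2 u - 3} \log{\left(\frac{3 u}{2} - 4 \right)} + 3 \sqrt{2 u - 3}}{24 u - 64}, which is not 0.

d/du[G] = \frac{3 u^{3} \sqrt{2 u - 3} \log{\left(\frac{3 u}{2} - 4 \right)} + 2 u^{3} \sqrt{2 u - 3} - 8 u^{2} \sqrt{2 u - 3} \log{\left(\frac{3 u}{2} - 4 \right)} - 3 u^{2} \sqrt{2 u - 3} - 12 u^{2} + 9 u \sqrt{2 u - 3} \log{\left(\frac{3 u}{2} - 4 \right)} + 6 u \sqrt{2 u - 3} + 32 u - 24 \sqrt{2 u - 3} \log{\left(\frac{3 u}{2} - 4 \right)} - 9 \sqrt{2 u - 3}}{24 u^{3} - 64 u^{2} + 72 u - 192}
d/du[G] - f(u) = \frac{- 3 u \sqrt{2 u - 3} \log{\left(\frac{3 u}{2} - 4 \right)} - 2 u \sqrt{2 u - 3} + 8 \sqrt{2 u - 3} \log{\left(\frac{3 u}{2} - 4 \right)} + 3 \sqrt{2 u - 3}}{24 u - 64} != 0.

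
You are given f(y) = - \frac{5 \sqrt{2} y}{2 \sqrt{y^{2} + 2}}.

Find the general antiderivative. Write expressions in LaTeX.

F(y) = - \frac{5 \sqrt{2} \sqrt{y^{2} + 2}}{2} + C

The substitution u = 2 y^{2} + 4 works: f is exactly (dF/du)*(du/dy) for that inner function.
Check: d/dy[- \frac{5 \sqrt{2} \sqrt{y^{2} + 2}}{2}] = - \frac{5 \sqrt{2} y}{2 \sqrt{y^{2} + 2}} = f(y).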